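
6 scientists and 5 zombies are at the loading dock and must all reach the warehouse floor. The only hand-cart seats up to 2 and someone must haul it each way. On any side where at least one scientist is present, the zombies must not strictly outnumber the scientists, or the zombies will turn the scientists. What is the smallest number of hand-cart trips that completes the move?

Counting alone: each trip to the warehouse floor takes at most 2 across and each return brings at least 1 back, so after t trips out (and t−1 returns) at most 2t − (t−1) of the 11 are across; that first reaches 11 at t = 10, so at least 19 crossings are needed.
The plan below uses exactly 19 crossings, so it is optimal:
1. 2 zombies → the warehouse floor.  (the loading dock: 6S 3Z; the warehouse floor: 0S 2Z)
2. 1 zombie ← the loading dock.  (the loading dock: 6S 4Z; the warehouse floor: 0S 1Z)
3. 2 zombies → the warehouse floor.  (the loading dock: 6S 2Z; the warehouse floor: 0S 3Z)
4. 1 zombie ← the loading dock.  (the loading dock: 6S 3Z; the warehouse floor: 0S 2Z)
5. 2 scientists → the warehouse floor.  (the loading dock: 4S 3Z; the warehouse floor: 2S 2Z)
6. 1 zombie ← the loading dock.  (the loading dock: 4S 4Z; the warehouse floor: 2S 1Z)
7. 1 scientist and 1 zombie → the warehouse floor.  (the loading dock: 3S 3Z; the warehouse floor: 3S 2Z)
8. 1 scientist ← the loading dock.  (the loading dock: 4S 3Z; the warehouse floor: 2S 2Z)
9. 1 scientist and 1 zombie → the warehouse floor.  (the loading dock: 3S 2Z; the warehouse floor: 3S 3Z)
10. 1 zombie ← the loading dock.  (the loading dock: 3S 3Z; the warehouse floor: 3S 2Z)
11. 1 scientist and 1 zombie → the warehouse floor.  (the loading dock: 2S 2Z; the warehouse floor: 4S 3Z)
12. 1 scientist ← the loading dock.  (the loading dock: 3S 2Z; the warehouse floor: 3S 3Z)
13. 1 scientist and 1 zombie → the warehouse floor.  (the loading dock: 2S 1Z; the warehouse floor: 4S 4Z)
14. 1 zombie ← the loading dock.  (the loading dock: 2S 2Z; the warehouse floor: 4S 3Z)
15. 1 scientist and 1 zombie → the warehouse floor.  (the loading dock: 1S 1Z; the warehouse floor: 5S 4Z)
16. 1 scientist ← the loading dock.  (the loading dock: 2S 1Z; the warehouse floor: 4S 4Z)
17. 1 scientist and 1 zombie → the warehouse floor.  (the loading dock: 1S 0Z; the warehouse floor: 5S 5Z)
18. 1 zombie ← the loading dock.  (the loading dock: 1S 1Z; the warehouse floor: 5S 4Z)
19. 1 scientist and 1 zombie → the warehouse floor.  (the loading dock: 0S 0Z; the warehouse floor: 6S 5Z)

19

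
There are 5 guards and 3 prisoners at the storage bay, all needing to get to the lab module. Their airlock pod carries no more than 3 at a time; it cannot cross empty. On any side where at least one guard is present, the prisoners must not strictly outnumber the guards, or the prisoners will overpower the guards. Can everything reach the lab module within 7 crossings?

Yes

Yes — this plan uses 7 crossings (≤ 7):
1. 2 prisoners → the lab module.  (the storage bay: 5G 1P; the lab module: 0G 2P)
2. 1 prisoner ← the storage bay.  (the storage bay: 5G 2P; the lab module: 0G 1P)
3. 2 guards and 1 prisoner → the lab module.  (the storage bay: 3G 1P; the lab module: 2G 2P)
4. 1 prisoner ← the storage bay.  (the storage bay: 3G 2P; the lab module: 2G 1P)
5. 1 guard and 2 prisoners → the lab module.  (the storage bay: 2G 0P; the lab module: 3G 3P)
6. 1 prisoner ← the storage bay.  (the storage bay: 2G 1P; the lab module: 3G 2P)
7. 2 guards and 1 prisoner → the lab module.  (the storage bay: 0G 0P; the lab module: 5G 3P)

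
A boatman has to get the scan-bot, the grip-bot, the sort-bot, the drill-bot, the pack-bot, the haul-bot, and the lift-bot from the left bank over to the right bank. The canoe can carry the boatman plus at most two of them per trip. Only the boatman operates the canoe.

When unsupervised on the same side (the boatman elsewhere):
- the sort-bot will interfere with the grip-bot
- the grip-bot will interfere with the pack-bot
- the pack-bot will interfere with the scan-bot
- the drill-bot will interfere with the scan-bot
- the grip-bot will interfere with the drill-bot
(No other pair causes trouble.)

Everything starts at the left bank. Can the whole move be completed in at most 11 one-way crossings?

Yes — this plan uses 9 crossings (≤ 11):
1. Boatman goes to the right bank with the grip-bot and the scan-bot.  [the left bank: the drill-bot, the haul-bot, the lift-bot, the pack-bot, the sort-bot | the right bank: the grip-bot, the scan-bot]
2. Boatman goes back to the left bank alone.  [the left bank: the drill-bot, the haul-bot, the lift-bot, the pack-bot, the sort-bot | the right bank: the grip-bot, the scan-bot]
3. Boatman goes to the right bank with the sort-bot.  [the left bank: the drill-bot, the haul-bot, the lift-bot, the pack-bot | the right bank: the grip-bot, the scan-bot, the sort-bot]
4. Boatman goes back to the left bank with the grip-bot.  [the left bank: the drill-bot, the grip-bot, the haul-bot, the lift-bot, the pack-bot | the right bank: the scan-bot, the sort-bot]
5. Boatman goes to the right bank with the drill-bot and the pack-bot.  [the left bank: the grip-bot, the haul-bot, the lift-bot | the right bank: the drill-bot, the pack-bot, the scan-bot, the sort-bot]
6. Boatman goes back to the left bank with the scan-bot.  [the left bank: the grip-bot, the haul-bot, the lift-bot, the scan-bot | the right bank: the drill-bot, the pack-bot, the sort-bot]
7. Boatman goes to the right bank with the haul-bot and the lift-bot.  [the left bank: the grip-bot, the scan-bot | the right bank: the drill-bot, the haul-bot, the lift-bot, the pack-bot, the sort-bot]
8. Boatman goes back to the left bank alone.  [the left bank: the grip-bot, the scan-bot | the right bank: the drill-bot, the haul-bot, the lift-bot, the pack-bot, the sort-bot]
9. Boatman goes to the right bank with the grip-bot and the scan-bot.  [the left bank: — | the right bank: the drill-bot, the grip-bot, the haul-bot, the lift-bot, the pack-bot, the scan-bot, the sort-bot]

Yes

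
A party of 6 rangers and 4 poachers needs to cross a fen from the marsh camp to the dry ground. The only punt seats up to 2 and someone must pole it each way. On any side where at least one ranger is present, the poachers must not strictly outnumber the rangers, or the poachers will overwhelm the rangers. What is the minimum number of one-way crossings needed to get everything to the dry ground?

17

Counting alone: each trip to the dry ground takes at most 2 across and each return brings at least 1 back, so after t trips out (and t−1 returns) at most 2t − (t−1) of the 10 are across; that first reaches 10 at t = 9, so at least 17 crossings are needed.
The plan below uses exactly 17 crossings, so it is optimal:
1. 2 poachers → the dry ground.  (the marsh camp: 6R 2P; the dry ground: 0R 2P)
2. 1 poacher ← the marsh camp.  (the marsh camp: 6R 3P; the dry ground: 0R 1P)
3. 2 poachers → the dry ground.  (the marsh camp: 6R 1P; the dry ground: 0R 3P)
4. 1 poacher ← the marsh camp.  (the marsh camp: 6R 2P; the dry ground: 0R 2P)
5. 2 rangers → the dry ground.  (the marsh camp: 4R 2P; the dry ground: 2R 2P)
6. 1 poacher ← the marsh camp.  (the marsh camp: 4R 3P; the dry ground: 2R 1P)
7. 1 ranger and 1 poacher → the dry ground.  (the marsh camp: 3R 2P; the dry ground: 3R 2P)
8. 1 poacher ← the marsh camp.  (the marsh camp: 3R 3P; the dry ground: 3R 1P)
9. 2 poachers → the dry ground.  (the marsh camp: 3R 1P; the dry ground: 3R 3P)
10. 1 poacher ← the marsh camp.  (the marsh camp: 3R 2P; the dry ground: 3R 2P)
11. 1 ranger and 1 poacher → the dry ground.  (the marsh camp: 2R 1P; the dry ground: 4R 3P)
12. 1 poacher ← the marsh camp.  (the marsh camp: 2R 2P; the dry ground: 4R 2P)
13. 2 poachers → the dry ground.  (the marsh camp: 2R 0P; the dry ground: 4R 4P)
14. 1 poacher ← the marsh camp.  (the marsh camp: 2R 1P; the dry ground: 4R 3P)
15. 1 ranger and 1 poacher → the dry ground.  (the marsh camp: 1R 0P; the dry ground: 5R 4P)
16. 1 poacher ← the marsh camp.  (the marsh camp: 1R 1P; the dry ground: 5R 3P)
17. 1 ranger and 1 poacher → the dry ground.  (the marsh camp: 0R 0P; the dry ground: 6R 4P)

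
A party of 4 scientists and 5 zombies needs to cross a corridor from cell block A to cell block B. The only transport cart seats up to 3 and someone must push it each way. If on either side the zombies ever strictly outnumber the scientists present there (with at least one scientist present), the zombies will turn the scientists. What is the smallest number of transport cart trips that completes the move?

impossible

The zombies already outnumber the scientists at cell block A before anyone moves, so the starting position itself is disallowed.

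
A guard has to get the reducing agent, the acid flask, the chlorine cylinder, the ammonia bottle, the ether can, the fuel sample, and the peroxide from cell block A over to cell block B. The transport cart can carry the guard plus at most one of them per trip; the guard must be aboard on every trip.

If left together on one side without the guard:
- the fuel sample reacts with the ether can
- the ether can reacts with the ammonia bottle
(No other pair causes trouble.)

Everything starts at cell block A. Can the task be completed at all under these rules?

Yes

1. Guard goes to cell block B with the ether can.  [cell block A: the acid flask, the ammonia bottle, the chlorine cylinder, the fuel sample, the peroxide, the reducing agent | cell block B: the ether can]
2. Guard goes back to cell block A alone.  [cell block A: the acid flask, the ammonia bottle, the chlorine cylinder, the fuel sample, the peroxide, the reducing agent | cell block B: the ether can]
3. Guard goes to cell block B with the reducing agent.  [cell block A: the acid flask, the ammonia bottle, the chlorine cylinder, the fuel sample, the peroxide | cell block B: the ether can, the reducing agent]
4. Guard goes back to cell block A alone.  [cell block A: the acid flask, the ammonia bottle, the chlorine cylinder, the fuel sample, the peroxide | cell block B: the ether can, the reducing agent]
5. Guard goes to cell block B with the acid flask.  [cell block A: the ammonia bottle, the chlorine cylinder, the fuel sample, the peroxide | cell block B: the acid flask, the ether can, the reducing agent]
6. Guard goes back to cell block A alone.  [cell block A: the ammonia bottle, the chlorine cylinder, the fuel sample, the peroxide | cell block B: the acid flask, the ether can, the reducing agent]
7. Guard goes to cell block B with the chlorine cylinder.  [cell block A: the ammonia bottle, the fuel sample, the peroxide | cell block B: the acid flask, the chlorine cylinder, the ether can, the reducing agent]
8. Guard goes back to cell block A alone.  [cell block A: the ammonia bottle, the fuel sample, the peroxide | cell block B: the acid flask, the chlorine cylinder, the ether can, the reducing agent]
9. Guard goes to cell block B with the ammonia bottle.  [cell block A: the fuel sample, the peroxide | cell block B: the acid flask, the ammonia bottle, the chlorine cylinder, the ether can, the reducing agent]
10. Guard goes back to cell block A with the ether can.  [cell block A: the ether can, the fuel sample, the peroxide | cell block B: the acid flask, the ammonia bottle, the chlorine cylinder, the reducing agent]
11. Guard goes to cell block B with the fuel sample.  [cell block A: the ether can, the peroxide | cell block B: the acid flask, the ammonia bottle, the chlorine cylinder, the fuel sample, the reducing agent]
12. Guard goes back to cell block A alone.  [cell block A: the ether can, the peroxide | cell block B: the acid flask, the ammonia bottle, the chlorine cylinder, the fuel sample, the reducing agent]
13. Guard goes to cell block B with the peroxide.  [cell block A: the ether can | cell block B: the acid flask, the ammonia bottle, the chlorine cylinder, the fuel sample, the peroxide, the reducing agent]
14. Guard goes back to cell block A alone.  [cell block A: the ether can | cell block B: the acid flask, the ammonia bottle, the chlorine cylinder, the fuel sample, the peroxide, the reducing agent]
15. Guard goes to cell block B with the ether can.  [cell block A: — | cell block B: the acid flask, the ammonia bottle, the chlorine cylinder, the ether can, the fuel sample, the peroxide, the reducing agent]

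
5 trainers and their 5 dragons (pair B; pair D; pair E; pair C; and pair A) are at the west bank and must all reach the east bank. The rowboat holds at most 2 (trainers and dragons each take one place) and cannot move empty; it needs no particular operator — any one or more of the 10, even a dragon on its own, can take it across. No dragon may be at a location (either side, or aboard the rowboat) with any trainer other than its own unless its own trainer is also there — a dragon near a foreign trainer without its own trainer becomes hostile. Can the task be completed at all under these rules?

No

Following every safe sequence of crossings from the start, the most of the 10 that can be at the east bank as the rowboat arrives there on crossings 1, 3, 5, 7 is 2, 3, 4, 5 respectively; the best ever achieved is 5 of 10.
From crossing 9 on, no configuration arises that was not already reachable earlier: only 82 distinct safe configurations (who is on which side, and where the rowboat is) can ever be reached, none of them has everyone across, and every continuation just revisits them. So no valid plan exists.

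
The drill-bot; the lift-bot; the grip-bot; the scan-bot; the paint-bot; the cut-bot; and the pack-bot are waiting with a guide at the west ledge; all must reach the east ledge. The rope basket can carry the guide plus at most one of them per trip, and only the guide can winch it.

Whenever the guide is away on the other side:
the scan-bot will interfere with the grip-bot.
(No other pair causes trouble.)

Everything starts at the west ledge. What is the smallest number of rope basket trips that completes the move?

13

Counting alone: the guide can take at most 1 across per trip to the east ledge, so moving all 7 needs at least 7 loaded trips out, with a return between consecutive ones — at least 13 crossings.
The plan below uses exactly 13 crossings, so it is optimal:
1. Guide goes to the east ledge with the grip-bot.
2. Guide goes back to the west ledge alone.
3. Guide goes to the east ledge with the drill-bot.
4. Guide goes back to the west ledge alone.
5. Guide goes to the east ledge with the lift-bot.
6. Guide goes back to the west ledge alone.
7. Guide goes to the east ledge with the paint-bot.
8. Guide goes back to the west ledge alone.
9. Guide goes to the east ledge with the cut-bot.
10. Guide goes back to the west ledge alone.
11. Guide goes to the east ledge with the pack-bot.
12. Guide goes back to the west ledge alone.
13. Guide goes to the east ledge with the scan-bot.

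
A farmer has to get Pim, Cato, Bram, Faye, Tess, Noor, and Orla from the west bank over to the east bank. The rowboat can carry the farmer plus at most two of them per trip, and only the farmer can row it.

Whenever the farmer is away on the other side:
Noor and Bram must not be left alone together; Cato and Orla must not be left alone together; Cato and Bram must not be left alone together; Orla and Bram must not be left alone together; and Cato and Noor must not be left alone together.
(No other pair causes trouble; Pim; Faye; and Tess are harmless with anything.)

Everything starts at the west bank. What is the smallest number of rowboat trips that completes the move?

Counting alone: the farmer can take at most 2 across per trip to the east bank, so moving all 7 needs at least 4 loaded trips out, with a return between consecutive ones — at least 7 crossings.
The safety rule pushes this higher. Following every safe sequence of crossings, the most of the 7 that can be at the east bank as the rowboat arrives there on crossings 7, 9 is 5, 6 respectively — never all 7.
So no plan with fewer than 11 crossings exists, and this one achieves 11:
1. Farmer goes to the east bank with Bram and Cato.  [the west bank: Faye, Noor, Orla, Pim, Tess | the east bank: Bram, Cato]
2. Farmer goes back to the west bank with Cato.  [the west bank: Cato, Faye, Noor, Orla, Pim, Tess | the east bank: Bram]
3. Farmer goes to the east bank with Cato and Pim.  [the west bank: Faye, Noor, Orla, Tess | the east bank: Bram, Cato, Pim]
4. Farmer goes back to the west bank with Cato.  [the west bank: Cato, Faye, Noor, Orla, Tess | the east bank: Bram, Pim]
5. Farmer goes to the east bank with Cato and Faye.  [the west bank: Noor, Orla, Tess | the east bank: Bram, Cato, Faye, Pim]
6. Farmer goes back to the west bank with Cato.  [the west bank: Cato, Noor, Orla, Tess | the east bank: Bram, Faye, Pim]
7. Farmer goes to the east bank with Cato and Tess.  [the west bank: Noor, Orla | the east bank: Bram, Cato, Faye, Pim, Tess]
8. Farmer goes back to the west bank with Cato.  [the west bank: Cato, Noor, Orla | the east bank: Bram, Faye, Pim, Tess]
9. Farmer goes to the east bank with Noor and Orla.  [the west bank: Cato | the east bank: Bram, Faye, Noor, Orla, Pim, Tess]
10. Farmer goes back to the west bank with Bram.  [the west bank: Bram, Cato | the east bank: Faye, Noor, Orla, Pim, Tess]
11. Farmer goes to the east bank with Bram and Cato.  [the west bank: — | the east bank: Bram, Cato, Faye, Noor, Orla, Pim, Tess]

11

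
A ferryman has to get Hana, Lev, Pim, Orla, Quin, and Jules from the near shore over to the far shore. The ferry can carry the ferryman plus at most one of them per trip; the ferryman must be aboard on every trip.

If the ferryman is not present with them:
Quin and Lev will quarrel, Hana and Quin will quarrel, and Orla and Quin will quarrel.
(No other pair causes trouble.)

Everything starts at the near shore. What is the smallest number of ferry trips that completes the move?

impossible

Following every safe sequence of crossings from the start, the most of the 6 that can be at the far shore as the ferry arrives there on crossings 1, 3, 5, 7 is 1, 2, 3, 4 respectively; the best ever achieved is 4 of 6.
From crossing 9 on, no configuration arises that was not already reachable earlier: only 36 distinct safe configurations (who is on which side, and where the ferry is) can ever be reached, none of them has everyone across, and every continuation just revisits them. So no valid plan exists.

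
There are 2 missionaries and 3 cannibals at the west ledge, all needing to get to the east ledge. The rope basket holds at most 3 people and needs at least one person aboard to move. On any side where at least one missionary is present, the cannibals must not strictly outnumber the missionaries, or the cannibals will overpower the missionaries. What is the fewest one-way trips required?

impossible

The cannibals already outnumber the missionaries at the west ledge before anyone moves, so the starting position itself is disallowed.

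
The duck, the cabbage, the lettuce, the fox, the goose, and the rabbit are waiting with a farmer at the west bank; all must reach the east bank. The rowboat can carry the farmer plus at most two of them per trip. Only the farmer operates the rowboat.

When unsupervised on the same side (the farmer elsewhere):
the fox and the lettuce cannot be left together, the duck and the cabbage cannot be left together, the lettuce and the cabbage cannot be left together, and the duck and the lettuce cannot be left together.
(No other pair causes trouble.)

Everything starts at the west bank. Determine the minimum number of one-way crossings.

9

Counting alone: the farmer can take at most 2 across per trip to the east bank, so moving all 6 needs at least 3 loaded trips out, with a return between consecutive ones — at least 5 crossings.
The safety rule pushes this higher. Following every safe sequence of crossings, the most of the 6 that can be at the east bank as the rowboat arrives there on crossings 5, 7 is 4, 5 respectively — never all 6.
So no plan with fewer than 9 crossings exists, and this one achieves 9:
1. Farmer goes to the east bank with the duck and the lettuce.
2. Farmer goes back to the west bank with the duck.
3. Farmer goes to the east bank with the duck and the fox.
4. Farmer goes back to the west bank with the lettuce.
5. Farmer goes to the east bank with the cabbage and the goose.
6. Farmer goes back to the west bank with the duck.
7. Farmer goes to the east bank with the duck and the rabbit.
8. Farmer goes back to the west bank with the duck.
9. Farmer goes to the east bank with the duck and the lettuce.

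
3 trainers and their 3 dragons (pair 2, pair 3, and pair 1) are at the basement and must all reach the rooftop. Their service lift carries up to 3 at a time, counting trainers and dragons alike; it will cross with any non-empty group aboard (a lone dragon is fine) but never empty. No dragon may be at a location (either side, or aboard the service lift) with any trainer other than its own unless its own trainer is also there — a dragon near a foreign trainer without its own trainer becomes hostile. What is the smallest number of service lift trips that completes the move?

Counting alone: each trip to the rooftop takes at most 3 across and each return brings at least 1 back, so after t trips out (and t−1 returns) at most 3t − (t−1) of the 6 are across; that first reaches 6 at t = 3, so at least 5 crossings are needed.
The plan below uses exactly 5 crossings, so it is optimal:
1. dragon 2 and trainer 2 cross → the rooftop.
2. trainer 2 crosses ← the basement.
3. trainer 1, trainer 2, and trainer 3 cross → the rooftop.
4. dragon 2 crosses ← the basement.
5. dragon 1, dragon 2, and dragon 3 cross → the rooftop.

5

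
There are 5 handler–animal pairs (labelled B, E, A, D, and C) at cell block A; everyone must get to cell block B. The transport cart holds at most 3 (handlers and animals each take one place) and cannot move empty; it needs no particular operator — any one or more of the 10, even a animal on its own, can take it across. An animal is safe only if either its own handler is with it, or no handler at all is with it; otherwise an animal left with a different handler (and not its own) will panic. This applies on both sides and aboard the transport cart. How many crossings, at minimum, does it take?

11

Counting alone: each trip to cell block B takes at most 3 across and each return brings at least 1 back, so after t trips out (and t−1 returns) at most 3t − (t−1) of the 10 are across; that first reaches 10 at t = 5, so at least 9 crossings are needed.
The safety rule pushes this higher. Following every safe sequence of crossings, the most of the 10 that can be at cell block B as the transport cart arrives there on crossing 9 is 9 — never all 10.
So no plan with fewer than 11 crossings exists, and this one achieves 11:
1. animal B and handler B cross → cell block B.
2. handler B crosses ← cell block A.
3. animal A, animal D, and animal E cross → cell block B.
4. animal B crosses ← cell block A.
5. handler A, handler D, and handler E cross → cell block B.
6. animal E and handler E cross ← cell block A.
7. handler B, handler C, and handler E cross → cell block B.
8. animal A crosses ← cell block A.
9. animal B and animal E cross → cell block B.
10. animal B crosses ← cell block A.
11. animal A, animal B, and animal C cross → cell block B.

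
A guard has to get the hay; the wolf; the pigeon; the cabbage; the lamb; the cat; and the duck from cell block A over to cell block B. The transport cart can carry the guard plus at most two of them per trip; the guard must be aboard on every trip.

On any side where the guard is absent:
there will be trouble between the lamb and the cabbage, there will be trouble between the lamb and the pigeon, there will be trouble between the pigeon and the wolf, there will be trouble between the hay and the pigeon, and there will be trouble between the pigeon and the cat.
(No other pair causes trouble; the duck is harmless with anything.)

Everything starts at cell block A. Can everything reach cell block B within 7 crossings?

No

Counting alone: the guard can take at most 2 across per trip to cell block B, so moving all 7 needs at least 4 loaded trips out, with a return between consecutive ones — at least 7 crossings.
The safety rule pushes this higher. Following every safe sequence of crossings, the most of the 7 that can be at cell block B as the transport cart arrives there on crossing 7 is 6 — never all 7.
So the move cannot be finished within 7 crossings. (The shortest complete plan takes 9:)
1. Guard goes to cell block B with the cabbage and the pigeon.
2. Guard goes back to cell block A alone.
3. Guard goes to cell block B with the duck.
4. Guard goes back to cell block A alone.
5. Guard goes to cell block B with the hay and the wolf.
6. Guard goes back to cell block A with the pigeon.
7. Guard goes to cell block B with the cat and the pigeon.
8. Guard goes back to cell block A with the pigeon.
9. Guard goes to cell block B with the lamb and the pigeon.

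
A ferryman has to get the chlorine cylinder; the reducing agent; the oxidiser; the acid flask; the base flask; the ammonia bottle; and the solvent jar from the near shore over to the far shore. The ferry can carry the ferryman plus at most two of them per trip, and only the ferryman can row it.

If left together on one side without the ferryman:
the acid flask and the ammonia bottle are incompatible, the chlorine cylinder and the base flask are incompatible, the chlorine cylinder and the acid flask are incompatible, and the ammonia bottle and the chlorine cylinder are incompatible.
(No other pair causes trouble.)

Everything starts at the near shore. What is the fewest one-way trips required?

11

Counting alone: the ferryman can take at most 2 across per trip to the far shore, so moving all 7 needs at least 4 loaded trips out, with a return between consecutive ones — at least 7 crossings.
The safety rule pushes this higher. Following every safe sequence of crossings, the most of the 7 that can be at the far shore as the ferry arrives there on crossings 7, 9 is 5, 6 respectively — never all 7.
So no plan with fewer than 11 crossings exists, and this one achieves 11:
1. Ferryman goes to the far shore with the acid flask and the chlorine cylinder.  [the near shore: the ammonia bottle, the base flask, the oxidiser, the reducing agent, the solvent jar | the far shore: the acid flask, the chlorine cylinder]
2. Ferryman goes back to the near shore with the chlorine cylinder.  [the near shore: the ammonia bottle, the base flask, the chlorine cylinder, the oxidiser, the reducing agent, the solvent jar | the far shore: the acid flask]
3. Ferryman goes to the far shore with the chlorine cylinder and the reducing agent.  [the near shore: the ammonia bottle, the base flask, the oxidiser, the solvent jar | the far shore: the acid flask, the chlorine cylinder, the reducing agent]
4. Ferryman goes back to the near shore with the chlorine cylinder.  [the near shore: the ammonia bottle, the base flask, the chlorine cylinder, the oxidiser, the solvent jar | the far shore: the acid flask, the reducing agent]
5. Ferryman goes to the far shore with the chlorine cylinder and the oxidiser.  [the near shore: the ammonia bottle, the base flask, the solvent jar | the far shore: the acid flask, the chlorine cylinder, the oxidiser, the reducing agent]
6. Ferryman goes back to the near shore with the chlorine cylinder.  [the near shore: the ammonia bottle, the base flask, the chlorine cylinder, the solvent jar | the far shore: the acid flask, the oxidiser, the reducing agent]
7. Ferryman goes to the far shore with the base flask and the chlorine cylinder.  [the near shore: the ammonia bottle, the solvent jar | the far shore: the acid flask, the base flask, the chlorine cylinder, the oxidiser, the reducing agent]
8. Ferryman goes back to the near shore with the chlorine cylinder.  [the near shore: the ammonia bottle, the chlorine cylinder, the solvent jar | the far shore: the acid flask, the base flask, the oxidiser, the reducing agent]
9. Ferryman goes to the far shore with the chlorine cylinder and the solvent jar.  [the near shore: the ammonia bottle | the far shore: the acid flask, the base flask, the chlorine cylinder, the oxidiser, the reducing agent, the solvent jar]
10. Ferryman goes back to the near shore with the chlorine cylinder.  [the near shore: the ammonia bottle, the chlorine cylinder | the far shore: the acid flask, the base flask, the oxidiser, the reducing agent, the solvent jar]
11. Ferryman goes to the far shore with the ammonia bottle and the chlorine cylinder.  [the near shore: — | the far shore: the acid flask, the ammonia bottle, the base flask, the chlorine cylinder, the oxidiser, the reducing agent, the solvent jar]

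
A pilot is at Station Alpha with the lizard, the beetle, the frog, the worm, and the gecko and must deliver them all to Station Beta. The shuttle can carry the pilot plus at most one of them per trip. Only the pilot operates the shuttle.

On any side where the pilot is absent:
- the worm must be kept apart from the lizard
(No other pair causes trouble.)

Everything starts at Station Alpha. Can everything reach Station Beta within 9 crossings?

Yes — this plan uses 9 crossings (≤ 9):
1. Pilot goes to Station Beta with the lizard.  [Station Alpha: the beetle, the frog, the gecko, the worm | Station Beta: the lizard]
2. Pilot goes back to Station Alpha alone.  [Station Alpha: the beetle, the frog, the gecko, the worm | Station Beta: the lizard]
3. Pilot goes to Station Beta with the beetle.  [Station Alpha: the frog, the gecko, the worm | Station Beta: the beetle, the lizard]
4. Pilot goes back to Station Alpha alone.  [Station Alpha: the frog, the gecko, the worm | Station Beta: the beetle, the lizard]
5. Pilot goes to Station Beta with the frog.  [Station Alpha: the gecko, the worm | Station Beta: the beetle, the frog, the lizard]
6. Pilot goes back to Station Alpha alone.  [Station Alpha: the gecko, the worm | Station Beta: the beetle, the frog, the lizard]
7. Pilot goes to Station Beta with the gecko.  [Station Alpha: the worm | Station Beta: the beetle, the frog, the gecko, the lizard]
8. Pilot goes back to Station Alpha alone.  [Station Alpha: the worm | Station Beta: the beetle, the frog, the gecko, the lizard]
9. Pilot goes to Station Beta with the worm.  [Station Alpha: — | Station Beta: the beetle, the frog, the gecko, the lizard, the worm]

Yes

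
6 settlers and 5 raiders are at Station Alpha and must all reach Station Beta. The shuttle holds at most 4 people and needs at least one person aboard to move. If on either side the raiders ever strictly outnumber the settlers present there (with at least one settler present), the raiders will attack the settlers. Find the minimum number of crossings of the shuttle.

Counting alone: each trip to Station Beta takes at most 4 across and each return brings at least 1 back, so after t trips out (and t−1 returns) at most 4t − (t−1) of the 11 are across; that first reaches 11 at t = 4, so at least 7 crossings are needed.
The plan below uses exactly 7 crossings, so it is optimal:
1. 2 raiders → Station Beta.  (Station Alpha: 6S 3R; Station Beta: 0S 2R)
2. 1 raider ← Station Alpha.  (Station Alpha: 6S 4R; Station Beta: 0S 1R)
3. 4 raiders → Station Beta.  (Station Alpha: 6S 0R; Station Beta: 0S 5R)
4. 1 raider ← Station Alpha.  (Station Alpha: 6S 1R; Station Beta: 0S 4R)
5. 4 settlers → Station Beta.  (Station Alpha: 2S 1R; Station Beta: 4S 4R)
6. 1 raider ← Station Alpha.  (Station Alpha: 2S 2R; Station Beta: 4S 3R)
7. 2 settlers and 2 raiders → Station Beta.  (Station Alpha: 0S 0R; Station Beta: 6S 5R)

7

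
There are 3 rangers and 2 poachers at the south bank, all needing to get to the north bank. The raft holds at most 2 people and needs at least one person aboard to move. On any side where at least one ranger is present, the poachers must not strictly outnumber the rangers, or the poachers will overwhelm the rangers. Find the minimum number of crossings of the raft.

7

Counting alone: each trip to the north bank takes at most 2 across and each return brings at least 1 back, so after t trips out (and t−1 returns) at most 2t − (t−1) of the 5 are across; that first reaches 5 at t = 4, so at least 7 crossings are needed.
The plan below uses exactly 7 crossings, so it is optimal:
1. 2 poachers → the north bank.  (the south bank: 3R 0P; the north bank: 0R 2P)
2. 1 poacher ← the south bank.  (the south bank: 3R 1P; the north bank: 0R 1P)
3. 2 rangers → the north bank.  (the south bank: 1R 1P; the north bank: 2R 1P)
4. 1 ranger ← the south bank.  (the south bank: 2R 1P; the north bank: 1R 1P)
5. 1 ranger and 1 poacher → the north bank.  (the south bank: 1R 0P; the north bank: 2R 2P)
6. 1 poacher ← the south bank.  (the south bank: 1R 1P; the north bank: 2R 1P)
7. 1 ranger and 1 poacher → the north bank.  (the south bank: 0R 0P; the north bank: 3R 2P)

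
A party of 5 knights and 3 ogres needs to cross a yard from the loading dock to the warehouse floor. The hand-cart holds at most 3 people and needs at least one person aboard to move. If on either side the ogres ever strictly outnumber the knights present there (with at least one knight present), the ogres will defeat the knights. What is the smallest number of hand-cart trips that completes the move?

Counting alone: each trip to the warehouse floor takes at most 3 across and each return brings at least 1 back, so after t trips out (and t−1 returns) at most 3t − (t−1) of the 8 are across; that first reaches 8 at t = 4, so at least 7 crossings are needed.
The plan below uses exactly 7 crossings, so it is optimal:
1. 2 ogres → the warehouse floor.  (the loading dock: 5K 1O; the warehouse floor: 0K 2O)
2. 1 ogre ← the loading dock.  (the loading dock: 5K 2O; the warehouse floor: 0K 1O)
3. 2 knights and 1 ogre → the warehouse floor.  (the loading dock: 3K 1O; the warehouse floor: 2K 2O)
4. 1 ogre ← the loading dock.  (the loading dock: 3K 2O; the warehouse floor: 2K 1O)
5. 1 knight and 2 ogres → the warehouse floor.  (the loading dock: 2K 0O; the warehouse floor: 3K 3O)
6. 1 ogre ← the loading dock.  (the loading dock: 2K 1O; the warehouse floor: 3K 2O)
7. 2 knights and 1 ogre → the warehouse floor.  (the loading dock: 0K 0O; the warehouse floor: 5K 3O)

7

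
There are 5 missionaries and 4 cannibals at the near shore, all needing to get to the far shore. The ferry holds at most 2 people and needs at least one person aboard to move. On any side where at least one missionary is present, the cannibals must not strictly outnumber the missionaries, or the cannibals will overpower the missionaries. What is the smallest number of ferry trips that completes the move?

15

Counting alone: each trip to the far shore takes at most 2 across and each return brings at least 1 back, so after t trips out (and t−1 returns) at most 2t − (t−1) of the 9 are across; that first reaches 9 at t = 8, so at least 15 crossings are needed.
The plan below uses exactly 15 crossings, so it is optimal:
1. 2 cannibals → the far shore.  (the near shore: 5M 2C; the far shore: 0M 2C)
2. 1 cannibal ← the near shore.  (the near shore: 5M 3C; the far shore: 0M 1C)
3. 2 cannibals → the far shore.  (the near shore: 5M 1C; the far shore: 0M 3C)
4. 1 cannibal ← the near shore.  (the near shore: 5M 2C; the far shore: 0M 2C)
5. 2 missionaries → the far shore.  (the near shore: 3M 2C; the far shore: 2M 2C)
6. 1 cannibal ← the near shore.  (the near shore: 3M 3C; the far shore: 2M 1C)
7. 1 missionary and 1 cannibal → the far shore.  (the near shore: 2M 2C; the far shore: 3M 2C)
8. 1 missionary ← the near shore.  (the near shore: 3M 2C; the far shore: 2M 2C)
9. 1 missionary and 1 cannibal → the far shore.  (the near shore: 2M 1C; the far shore: 3M 3C)
10. 1 cannibal ← the near shore.  (the near shore: 2M 2C; the far shore: 3M 2C)
11. 1 missionary and 1 cannibal → the far shore.  (the near shore: 1M 1C; the far shore: 4M 3C)
12. 1 missionary ← the near shore.  (the near shore: 2M 1C; the far shore: 3M 3C)
13. 1 missionary and 1 cannibal → the far shore.  (the near shore: 1M 0C; the far shore: 4M 4C)
14. 1 cannibal ← the near shore.  (the near shore: 1M 1C; the far shore: 4M 3C)
15. 1 missionary and 1 cannibal → the far shore.  (the near shore: 0M 0C; the far shore: 5M 4C)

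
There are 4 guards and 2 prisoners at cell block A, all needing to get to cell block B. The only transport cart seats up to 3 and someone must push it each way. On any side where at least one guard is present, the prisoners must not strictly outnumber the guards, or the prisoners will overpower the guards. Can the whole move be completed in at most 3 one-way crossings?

Counting alone: each trip to cell block B takes at most 3 across and each return brings at least 1 back, so after t trips out (and t−1 returns) at most 3t − (t−1) of the 6 are across; that first reaches 6 at t = 3, so at least 5 crossings are needed.
Since 3 < 5, 3 crossings cannot be enough. (The shortest complete plan in fact takes 5:)
1. 2 prisoners → cell block B.  (cell block A: 4G 0P; cell block B: 0G 2P)
2. 1 prisoner ← cell block A.  (cell block A: 4G 1P; cell block B: 0G 1P)
3. 2 guards and 1 prisoner → cell block B.  (cell block A: 2G 0P; cell block B: 2G 2P)
4. 1 prisoner ← cell block A.  (cell block A: 2G 1P; cell block B: 2G 1P)
5. 2 guards and 1 prisoner → cell block B.  (cell block A: 0G 0P; cell block B: 4G 2P)

No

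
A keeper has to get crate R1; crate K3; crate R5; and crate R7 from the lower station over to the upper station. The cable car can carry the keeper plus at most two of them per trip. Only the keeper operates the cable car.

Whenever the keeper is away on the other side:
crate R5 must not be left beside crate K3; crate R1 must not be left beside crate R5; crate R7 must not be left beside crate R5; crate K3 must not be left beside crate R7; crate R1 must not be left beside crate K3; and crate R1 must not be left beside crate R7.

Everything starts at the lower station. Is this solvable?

Whatever the first load, the items left behind include a forbidden pair without the keeper. No opening move is safe, so no plan exists.

No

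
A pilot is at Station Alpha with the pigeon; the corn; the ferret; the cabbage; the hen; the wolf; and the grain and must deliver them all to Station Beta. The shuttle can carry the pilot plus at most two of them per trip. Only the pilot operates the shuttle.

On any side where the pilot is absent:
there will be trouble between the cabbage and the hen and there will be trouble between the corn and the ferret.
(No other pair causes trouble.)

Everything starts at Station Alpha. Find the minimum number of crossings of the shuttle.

7

Counting alone: the pilot can take at most 2 across per trip to Station Beta, so moving all 7 needs at least 4 loaded trips out, with a return between consecutive ones — at least 7 crossings.
The plan below uses exactly 7 crossings, so it is optimal:
1. Pilot goes to Station Beta with the cabbage and the corn.  [Station Alpha: the ferret, the grain, the hen, the pigeon, the wolf | Station Beta: the cabbage, the corn]
2. Pilot goes back to Station Alpha alone.  [Station Alpha: the ferret, the grain, the hen, the pigeon, the wolf | Station Beta: the cabbage, the corn]
3. Pilot goes to Station Beta with the pigeon.  [Station Alpha: the ferret, the grain, the hen, the wolf | Station Beta: the cabbage, the corn, the pigeon]
4. Pilot goes back to Station Alpha alone.  [Station Alpha: the ferret, the grain, the hen, the wolf | Station Beta: the cabbage, the corn, the pigeon]
5. Pilot goes to Station Beta with the grain and the wolf.  [Station Alpha: the ferret, the hen | Station Beta: the cabbage, the corn, the grain, the pigeon, the wolf]
6. Pilot goes back to Station Alpha alone.  [Station Alpha: the ferret, the hen | Station Beta: the cabbage, the corn, the grain, the pigeon, the wolf]
7. Pilot goes to Station Beta with the ferret and the hen.  [Station Alpha: — | Station Beta: the cabbage, the corn, the ferret, the grain, the hen, the pigeon, the wolf]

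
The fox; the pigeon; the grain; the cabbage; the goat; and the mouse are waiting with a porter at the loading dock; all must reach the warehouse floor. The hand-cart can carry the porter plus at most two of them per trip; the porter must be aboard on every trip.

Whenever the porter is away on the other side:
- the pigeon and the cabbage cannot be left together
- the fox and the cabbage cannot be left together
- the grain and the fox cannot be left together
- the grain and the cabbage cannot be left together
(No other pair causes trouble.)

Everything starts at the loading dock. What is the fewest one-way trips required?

Counting alone: the porter can take at most 2 across per trip to the warehouse floor, so moving all 6 needs at least 3 loaded trips out, with a return between consecutive ones — at least 5 crossings.
The safety rule pushes this higher. Following every safe sequence of crossings, the most of the 6 that can be at the warehouse floor as the hand-cart arrives there on crossings 5, 7 is 4, 5 respectively — never all 6.
So no plan with fewer than 9 crossings exists, and this one achieves 9:
1. Porter goes to the warehouse floor with the cabbage and the fox.  [the loading dock: the goat, the grain, the mouse, the pigeon | the warehouse floor: the cabbage, the fox]
2. Porter goes back to the loading dock with the fox.  [the loading dock: the fox, the goat, the grain, the mouse, the pigeon | the warehouse floor: the cabbage]
3. Porter goes to the warehouse floor with the fox and the pigeon.  [the loading dock: the goat, the grain, the mouse | the warehouse floor: the cabbage, the fox, the pigeon]
4. Porter goes back to the loading dock with the cabbage.  [the loading dock: the cabbage, the goat, the grain, the mouse | the warehouse floor: the fox, the pigeon]
5. Porter goes to the warehouse floor with the goat and the grain.  [the loading dock: the cabbage, the mouse | the warehouse floor: the fox, the goat, the grain, the pigeon]
6. Porter goes back to the loading dock with the fox.  [the loading dock: the cabbage, the fox, the mouse | the warehouse floor: the goat, the grain, the pigeon]
7. Porter goes to the warehouse floor with the fox and the mouse.  [the loading dock: the cabbage | the warehouse floor: the fox, the goat, the grain, the mouse, the pigeon]
8. Porter goes back to the loading dock with the fox.  [the loading dock: the cabbage, the fox | the warehouse floor: the goat, the grain, the mouse, the pigeon]
9. Porter goes to the warehouse floor with the cabbage and the fox.  [the loading dock: — | the warehouse floor: the cabbage, the fox, the goat, the grain, the mouse, the pigeon]

9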